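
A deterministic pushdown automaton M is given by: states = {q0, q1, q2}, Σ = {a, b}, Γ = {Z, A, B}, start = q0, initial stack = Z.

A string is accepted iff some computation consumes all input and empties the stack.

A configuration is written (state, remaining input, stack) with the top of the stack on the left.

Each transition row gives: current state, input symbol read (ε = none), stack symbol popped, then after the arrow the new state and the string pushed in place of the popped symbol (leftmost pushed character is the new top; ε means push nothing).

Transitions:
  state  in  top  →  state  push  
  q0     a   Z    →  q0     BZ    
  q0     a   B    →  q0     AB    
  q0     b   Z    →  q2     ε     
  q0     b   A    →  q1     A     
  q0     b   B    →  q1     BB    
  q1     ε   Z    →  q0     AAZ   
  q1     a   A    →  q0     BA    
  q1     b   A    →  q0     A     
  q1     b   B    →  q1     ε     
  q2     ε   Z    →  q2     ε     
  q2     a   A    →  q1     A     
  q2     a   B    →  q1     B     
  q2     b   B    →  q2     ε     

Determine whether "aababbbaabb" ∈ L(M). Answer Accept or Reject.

Reject

(q0, aababbbaabb, Z)
  read a, top Z: go to q0, push BZ → (q0, ababbbaabb, BZ)
  read a, top B: go to q0, push AB → (q0, babbbaabb, ABZ)
  read b, top A: go to q1, push A → (q1, abbbaabb, ABZ)
  read a, top A: go to q0, push BA → (q0, bbbaabb, BABZ)
  read b, top B: go to q1, push BB → (q1, bbaabb, BBABZ)
  read b, top B: go to q1, push ε → (q1, baabb, BABZ)
  read b, top B: go to q1, push ε → (q1, aabb, ABZ)
  read a, top A: go to q0, push BA → (q0, abb, BABZ)
  read a, top B: go to q0, push AB → (q0, bb, ABABZ)
  read b, top A: go to q1, push A → (q1, b, ABABZ)
  read b, top A: go to q0, push A → (q0, ε, ABABZ)
All input consumed; stack is ABABZ, not empty, and no further ε-move applies.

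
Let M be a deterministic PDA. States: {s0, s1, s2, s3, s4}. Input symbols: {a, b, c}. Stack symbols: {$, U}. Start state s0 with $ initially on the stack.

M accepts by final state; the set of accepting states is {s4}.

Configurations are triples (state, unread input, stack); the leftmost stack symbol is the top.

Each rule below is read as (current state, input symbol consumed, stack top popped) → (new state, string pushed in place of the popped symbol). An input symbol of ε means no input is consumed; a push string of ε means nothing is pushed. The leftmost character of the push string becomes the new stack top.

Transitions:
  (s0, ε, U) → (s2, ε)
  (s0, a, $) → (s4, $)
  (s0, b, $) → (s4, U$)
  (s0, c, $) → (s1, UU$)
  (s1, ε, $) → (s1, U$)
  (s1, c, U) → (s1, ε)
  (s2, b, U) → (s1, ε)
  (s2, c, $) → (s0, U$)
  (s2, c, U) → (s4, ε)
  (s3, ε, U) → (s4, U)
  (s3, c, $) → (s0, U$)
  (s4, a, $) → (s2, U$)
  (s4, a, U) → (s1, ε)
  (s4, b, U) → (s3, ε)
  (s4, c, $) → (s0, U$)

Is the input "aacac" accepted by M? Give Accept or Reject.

Accept

(s0, aacac, $) ⊢ (s4, acac, $) ⊢ (s2, cac, U$) ⊢ (s4, ac, $) ⊢ (s2, c, U$) ⊢ (s4, ε, $)
All input consumed; state s4 ∈ F.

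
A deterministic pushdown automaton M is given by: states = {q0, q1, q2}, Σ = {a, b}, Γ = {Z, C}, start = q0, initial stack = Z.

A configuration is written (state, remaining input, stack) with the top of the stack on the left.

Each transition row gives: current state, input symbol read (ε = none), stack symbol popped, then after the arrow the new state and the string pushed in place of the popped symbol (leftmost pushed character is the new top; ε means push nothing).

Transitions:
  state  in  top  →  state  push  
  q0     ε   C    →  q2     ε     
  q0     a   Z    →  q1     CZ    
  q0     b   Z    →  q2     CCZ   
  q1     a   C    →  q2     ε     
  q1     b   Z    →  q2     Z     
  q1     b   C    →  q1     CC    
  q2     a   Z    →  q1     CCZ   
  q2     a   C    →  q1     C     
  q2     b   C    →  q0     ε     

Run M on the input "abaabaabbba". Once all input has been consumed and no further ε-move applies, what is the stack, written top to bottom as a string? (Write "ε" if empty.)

(q0, abaabaabbba, Z)
  read a, top Z: go to q1, push CZ → (q1, baabaabbba, CZ)
  read b, top C: go to q1, push CC → (q1, aabaabbba, CCZ)
  read a, top C: go to q2, push ε → (q2, abaabbba, CZ)
  read a, top C: go to q1, push C → (q1, baabbba, CZ)
  read b, top C: go to q1, push CC → (q1, aabbba, CCZ)
  read a, top C: go to q2, push ε → (q2, abbba, CZ)
  read a, top C: go to q1, push C → (q1, bbba, CZ)
  read b, top C: go to q1, push CC → (q1, bba, CCZ)
  read b, top C: go to q1, push CC → (q1, ba, CCCZ)
  read b, top C: go to q1, push CC → (q1, a, CCCCZ)
  read a, top C: go to q2, push ε → (q2, ε, CCCZ)
All input consumed in state q2 with stack CCCZ.

CCCZ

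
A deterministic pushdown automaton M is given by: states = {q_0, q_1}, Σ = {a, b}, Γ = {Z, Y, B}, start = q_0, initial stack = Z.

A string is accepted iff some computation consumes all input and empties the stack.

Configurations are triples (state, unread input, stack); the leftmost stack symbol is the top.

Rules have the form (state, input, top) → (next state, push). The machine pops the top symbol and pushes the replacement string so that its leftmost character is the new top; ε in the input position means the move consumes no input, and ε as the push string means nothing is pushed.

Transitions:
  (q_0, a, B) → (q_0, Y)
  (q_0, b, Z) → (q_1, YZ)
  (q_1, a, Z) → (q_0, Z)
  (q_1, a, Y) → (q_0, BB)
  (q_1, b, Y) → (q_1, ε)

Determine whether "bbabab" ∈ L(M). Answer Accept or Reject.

Reject

(q_0, bbabab, Z)
  read b, top Z: go to q_1, push YZ → (q_1, babab, YZ)
  read b, top Y: go to q_1, push ε → (q_1, abab, Z)
  read a, top Z: go to q_0, push Z → (q_0, bab, Z)
  read b, top Z: go to q_1, push YZ → (q_1, ab, YZ)
  read a, top Y: go to q_0, push BB → (q_0, b, BBZ)
No transition applies at (q_0, b, BBZ); input not fully consumed.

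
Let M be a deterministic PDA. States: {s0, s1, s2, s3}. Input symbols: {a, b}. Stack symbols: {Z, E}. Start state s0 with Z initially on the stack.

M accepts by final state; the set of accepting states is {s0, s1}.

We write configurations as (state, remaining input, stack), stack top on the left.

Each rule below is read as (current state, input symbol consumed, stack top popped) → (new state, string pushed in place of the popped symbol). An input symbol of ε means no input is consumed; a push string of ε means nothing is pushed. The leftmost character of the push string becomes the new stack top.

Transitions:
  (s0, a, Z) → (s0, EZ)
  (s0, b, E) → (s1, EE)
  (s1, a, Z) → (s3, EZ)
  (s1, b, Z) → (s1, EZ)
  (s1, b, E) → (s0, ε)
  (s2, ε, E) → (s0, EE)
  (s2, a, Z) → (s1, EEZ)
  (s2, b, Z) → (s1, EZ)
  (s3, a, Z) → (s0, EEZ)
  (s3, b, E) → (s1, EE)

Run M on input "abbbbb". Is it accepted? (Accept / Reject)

(s0, abbbbb, Z)
  read a, top Z: go to s0, push EZ → (s0, bbbbb, EZ)
  read b, top E: go to s1, push EE → (s1, bbbb, EEZ)
  read b, top E: go to s0, push ε → (s0, bbb, EZ)
  read b, top E: go to s1, push EE → (s1, bb, EEZ)
  read b, top E: go to s0, push ε → (s0, b, EZ)
  read b, top E: go to s1, push EE → (s1, ε, EEZ)
All input consumed; state s1 ∈ F.

Accept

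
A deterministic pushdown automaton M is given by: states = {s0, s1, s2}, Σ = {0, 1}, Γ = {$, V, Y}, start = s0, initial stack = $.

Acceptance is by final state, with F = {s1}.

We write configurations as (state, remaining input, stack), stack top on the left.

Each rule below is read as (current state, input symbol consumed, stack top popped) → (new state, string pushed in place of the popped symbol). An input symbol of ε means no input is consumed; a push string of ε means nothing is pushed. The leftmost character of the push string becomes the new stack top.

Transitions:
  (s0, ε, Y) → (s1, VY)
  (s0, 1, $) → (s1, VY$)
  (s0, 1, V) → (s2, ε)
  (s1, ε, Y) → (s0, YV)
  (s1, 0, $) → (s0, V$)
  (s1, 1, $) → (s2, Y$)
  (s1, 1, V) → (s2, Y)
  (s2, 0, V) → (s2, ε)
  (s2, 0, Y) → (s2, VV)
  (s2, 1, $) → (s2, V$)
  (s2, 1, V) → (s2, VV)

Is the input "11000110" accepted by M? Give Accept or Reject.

(s0, 11000110, $)
  read 1, top $: go to s1, push VY$ → (s1, 1000110, VY$)
  read 1, top V: go to s2, push Y → (s2, 000110, YY$)
  read 0, top Y: go to s2, push VV → (s2, 00110, VVY$)
  read 0, top V: go to s2, push ε → (s2, 0110, VY$)
  read 0, top V: go to s2, push ε → (s2, 110, Y$)
No transition applies at (s2, 110, Y$); input not fully consumed.

Reject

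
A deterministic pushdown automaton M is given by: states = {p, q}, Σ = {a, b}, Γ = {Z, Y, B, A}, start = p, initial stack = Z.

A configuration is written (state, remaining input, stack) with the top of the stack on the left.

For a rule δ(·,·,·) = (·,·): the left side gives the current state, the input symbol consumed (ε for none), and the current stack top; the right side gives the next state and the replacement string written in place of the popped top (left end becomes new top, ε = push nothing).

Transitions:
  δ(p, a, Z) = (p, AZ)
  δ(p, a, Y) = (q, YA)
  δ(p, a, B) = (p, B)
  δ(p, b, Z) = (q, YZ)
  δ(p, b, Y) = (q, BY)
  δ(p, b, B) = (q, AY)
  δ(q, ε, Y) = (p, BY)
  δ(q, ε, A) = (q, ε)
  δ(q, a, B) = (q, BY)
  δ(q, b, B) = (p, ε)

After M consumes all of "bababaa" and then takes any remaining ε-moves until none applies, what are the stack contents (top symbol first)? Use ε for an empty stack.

BYYYZ

(p, bababaa, Z) ⊢ (q, ababaa, YZ) ⊢ (p, ababaa, BYZ) ⊢ (p, babaa, BYZ) ⊢ (q, abaa, AYYZ) ⊢ (q, abaa, YYZ) ⊢ (p, abaa, BYYZ) ⊢ (p, baa, BYYZ) ⊢ (q, aa, AYYYZ) ⊢ (q, aa, YYYZ) ⊢ (p, aa, BYYYZ) ⊢ (p, a, BYYYZ) ⊢ (p, ε, BYYYZ)
All input consumed in state p with stack BYYYZ.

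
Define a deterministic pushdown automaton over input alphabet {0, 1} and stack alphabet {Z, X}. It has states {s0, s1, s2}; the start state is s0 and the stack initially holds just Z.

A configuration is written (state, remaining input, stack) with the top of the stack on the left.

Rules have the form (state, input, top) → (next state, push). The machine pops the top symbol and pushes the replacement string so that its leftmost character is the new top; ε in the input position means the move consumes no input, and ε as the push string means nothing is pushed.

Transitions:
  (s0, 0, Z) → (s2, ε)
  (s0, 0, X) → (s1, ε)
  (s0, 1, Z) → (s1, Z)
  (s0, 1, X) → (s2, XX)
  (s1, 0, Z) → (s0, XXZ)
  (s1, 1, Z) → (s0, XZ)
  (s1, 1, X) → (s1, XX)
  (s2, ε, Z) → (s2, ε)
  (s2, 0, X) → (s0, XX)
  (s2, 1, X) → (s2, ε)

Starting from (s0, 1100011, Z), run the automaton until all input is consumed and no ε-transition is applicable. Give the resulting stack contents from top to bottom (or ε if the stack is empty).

XXXZ

(s0, 1100011, Z)
  read 1, top Z: go to s1, push Z → (s1, 100011, Z)
  read 1, top Z: go to s0, push XZ → (s0, 00011, XZ)
  read 0, top X: go to s1, push ε → (s1, 0011, Z)
  read 0, top Z: go to s0, push XXZ → (s0, 011, XXZ)
  read 0, top X: go to s1, push ε → (s1, 11, XZ)
  read 1, top X: go to s1, push XX → (s1, 1, XXZ)
  read 1, top X: go to s1, push XX → (s1, ε, XXXZ)
All input consumed in state s1 with stack XXXZ.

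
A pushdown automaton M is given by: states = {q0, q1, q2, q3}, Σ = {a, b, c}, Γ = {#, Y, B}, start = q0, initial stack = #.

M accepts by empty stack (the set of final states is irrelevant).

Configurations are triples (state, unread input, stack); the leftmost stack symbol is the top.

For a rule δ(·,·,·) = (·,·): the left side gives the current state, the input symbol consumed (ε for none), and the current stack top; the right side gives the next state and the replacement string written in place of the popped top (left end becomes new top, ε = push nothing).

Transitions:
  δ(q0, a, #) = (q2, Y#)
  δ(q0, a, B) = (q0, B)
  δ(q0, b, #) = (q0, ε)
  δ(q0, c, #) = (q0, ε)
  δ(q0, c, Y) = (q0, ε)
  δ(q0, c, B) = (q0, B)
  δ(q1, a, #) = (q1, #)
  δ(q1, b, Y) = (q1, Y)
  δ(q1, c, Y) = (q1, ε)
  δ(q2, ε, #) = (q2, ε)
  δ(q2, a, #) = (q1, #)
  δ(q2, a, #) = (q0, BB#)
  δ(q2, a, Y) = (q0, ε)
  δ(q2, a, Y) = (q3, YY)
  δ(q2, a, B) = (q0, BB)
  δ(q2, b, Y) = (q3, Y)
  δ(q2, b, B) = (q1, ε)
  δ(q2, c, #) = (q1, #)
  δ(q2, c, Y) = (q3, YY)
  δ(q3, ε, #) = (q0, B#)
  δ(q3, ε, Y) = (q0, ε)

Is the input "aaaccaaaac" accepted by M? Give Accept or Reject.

One accepting computation: (q0, aaaccaaaac, #) ⊢ (q2, aaccaaaac, Y#) ⊢ (q0, accaaaac, #) ⊢ (q2, ccaaaac, Y#) ⊢ (q3, caaaac, YY#) ⊢ (q0, caaaac, Y#) ⊢ (q0, aaaac, #) ⊢ (q2, aaac, Y#) ⊢ (q0, aac, #) ⊢ (q2, ac, Y#) ⊢ (q0, c, #) ⊢ (q0, ε, ε)
All input consumed and the stack is empty.

Accept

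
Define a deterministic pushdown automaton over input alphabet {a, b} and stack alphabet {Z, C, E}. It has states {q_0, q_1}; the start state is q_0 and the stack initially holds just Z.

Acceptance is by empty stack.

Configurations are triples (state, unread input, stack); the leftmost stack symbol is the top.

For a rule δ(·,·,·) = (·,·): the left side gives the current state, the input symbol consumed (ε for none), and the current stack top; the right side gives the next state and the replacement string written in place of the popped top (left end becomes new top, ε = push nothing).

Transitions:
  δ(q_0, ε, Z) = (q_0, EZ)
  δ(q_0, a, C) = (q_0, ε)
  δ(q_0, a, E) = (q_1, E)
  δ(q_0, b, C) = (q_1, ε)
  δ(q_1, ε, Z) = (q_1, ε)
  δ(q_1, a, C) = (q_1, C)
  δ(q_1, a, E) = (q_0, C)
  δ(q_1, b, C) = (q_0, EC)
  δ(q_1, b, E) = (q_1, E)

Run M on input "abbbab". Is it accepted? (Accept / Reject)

(q_0, abbbab, Z)
  ε-move, top Z: go to q_0, push EZ → (q_0, abbbab, EZ)
  read a, top E: go to q_1, push E → (q_1, bbbab, EZ)
  read b, top E: go to q_1, push E → (q_1, bbab, EZ)
  read b, top E: go to q_1, push E → (q_1, bab, EZ)
  read b, top E: go to q_1, push E → (q_1, ab, EZ)
  read a, top E: go to q_0, push C → (q_0, b, CZ)
  read b, top C: go to q_1, push ε → (q_1, ε, Z)
  ε-move, top Z: go to q_1, push ε → (q_1, ε, ε)
All input consumed and the stack is empty.

Accept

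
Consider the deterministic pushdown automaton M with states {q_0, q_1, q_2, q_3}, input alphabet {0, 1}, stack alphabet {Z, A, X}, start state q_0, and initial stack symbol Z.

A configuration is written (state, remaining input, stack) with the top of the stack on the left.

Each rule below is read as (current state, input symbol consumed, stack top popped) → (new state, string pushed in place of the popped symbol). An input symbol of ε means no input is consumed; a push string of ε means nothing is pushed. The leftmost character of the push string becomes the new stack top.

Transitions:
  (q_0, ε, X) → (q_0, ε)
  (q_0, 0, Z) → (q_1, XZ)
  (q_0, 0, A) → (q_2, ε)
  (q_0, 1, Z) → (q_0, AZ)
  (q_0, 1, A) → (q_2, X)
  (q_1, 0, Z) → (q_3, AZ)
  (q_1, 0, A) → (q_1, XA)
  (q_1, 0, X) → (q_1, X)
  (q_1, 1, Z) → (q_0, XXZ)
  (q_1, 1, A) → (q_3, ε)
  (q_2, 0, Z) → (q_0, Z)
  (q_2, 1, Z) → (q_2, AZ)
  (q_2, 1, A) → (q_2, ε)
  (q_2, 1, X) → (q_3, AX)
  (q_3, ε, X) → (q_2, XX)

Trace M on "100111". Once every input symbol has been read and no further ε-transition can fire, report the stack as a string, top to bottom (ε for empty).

(q_0, 100111, Z)
  read 1, top Z: go to q_0, push AZ → (q_0, 00111, AZ)
  read 0, top A: go to q_2, push ε → (q_2, 0111, Z)
  read 0, top Z: go to q_0, push Z → (q_0, 111, Z)
  read 1, top Z: go to q_0, push AZ → (q_0, 11, AZ)
  read 1, top A: go to q_2, push X → (q_2, 1, XZ)
  read 1, top X: go to q_3, push AX → (q_3, ε, AXZ)
All input consumed in state q_3 with stack AXZ.

AXZ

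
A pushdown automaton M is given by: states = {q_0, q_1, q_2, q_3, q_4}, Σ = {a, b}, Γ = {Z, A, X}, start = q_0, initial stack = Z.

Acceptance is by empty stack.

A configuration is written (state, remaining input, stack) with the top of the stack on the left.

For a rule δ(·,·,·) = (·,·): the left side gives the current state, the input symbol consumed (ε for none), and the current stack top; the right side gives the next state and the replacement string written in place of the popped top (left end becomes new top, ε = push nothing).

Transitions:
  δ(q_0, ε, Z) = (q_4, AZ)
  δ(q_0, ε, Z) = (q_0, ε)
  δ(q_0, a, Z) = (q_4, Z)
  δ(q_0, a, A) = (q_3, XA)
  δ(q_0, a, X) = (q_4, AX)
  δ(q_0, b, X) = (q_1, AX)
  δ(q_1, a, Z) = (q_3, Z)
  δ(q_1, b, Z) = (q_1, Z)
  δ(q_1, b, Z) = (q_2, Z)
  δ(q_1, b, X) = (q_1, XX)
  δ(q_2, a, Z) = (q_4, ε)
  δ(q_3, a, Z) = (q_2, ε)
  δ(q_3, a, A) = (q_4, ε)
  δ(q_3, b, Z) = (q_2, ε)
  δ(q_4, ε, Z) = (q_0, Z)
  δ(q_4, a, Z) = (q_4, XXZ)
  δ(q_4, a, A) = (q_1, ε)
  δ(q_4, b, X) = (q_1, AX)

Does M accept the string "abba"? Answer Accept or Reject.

One accepting computation: (q_0, abba, Z) ⊢ (q_4, abba, AZ) ⊢ (q_1, bba, Z) ⊢ (q_1, ba, Z) ⊢ (q_2, a, Z) ⊢ (q_4, ε, ε)
All input consumed and the stack is empty.

Accept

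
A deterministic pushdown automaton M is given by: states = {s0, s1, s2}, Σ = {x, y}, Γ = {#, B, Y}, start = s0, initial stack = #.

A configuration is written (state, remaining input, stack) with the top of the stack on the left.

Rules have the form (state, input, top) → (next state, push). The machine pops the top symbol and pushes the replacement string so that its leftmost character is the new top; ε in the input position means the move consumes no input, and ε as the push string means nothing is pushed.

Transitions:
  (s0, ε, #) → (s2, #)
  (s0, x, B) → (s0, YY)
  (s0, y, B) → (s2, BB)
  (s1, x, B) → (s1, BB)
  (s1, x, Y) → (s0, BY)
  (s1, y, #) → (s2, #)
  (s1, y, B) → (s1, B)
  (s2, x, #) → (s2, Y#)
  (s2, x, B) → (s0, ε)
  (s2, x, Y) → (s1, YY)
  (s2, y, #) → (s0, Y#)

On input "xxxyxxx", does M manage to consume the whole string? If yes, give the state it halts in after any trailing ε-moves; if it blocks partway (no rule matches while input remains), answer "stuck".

stuck

(s0, xxxyxxx, #) ⊢ (s2, xxxyxxx, #) ⊢ (s2, xxyxxx, Y#) ⊢ (s1, xyxxx, YY#) ⊢ (s0, yxxx, BYY#) ⊢ (s2, xxx, BBYY#) ⊢ (s0, xx, BYY#) ⊢ (s0, x, YYYY#)
No transition for (s0, x, top Y); M blocks with input x remaining.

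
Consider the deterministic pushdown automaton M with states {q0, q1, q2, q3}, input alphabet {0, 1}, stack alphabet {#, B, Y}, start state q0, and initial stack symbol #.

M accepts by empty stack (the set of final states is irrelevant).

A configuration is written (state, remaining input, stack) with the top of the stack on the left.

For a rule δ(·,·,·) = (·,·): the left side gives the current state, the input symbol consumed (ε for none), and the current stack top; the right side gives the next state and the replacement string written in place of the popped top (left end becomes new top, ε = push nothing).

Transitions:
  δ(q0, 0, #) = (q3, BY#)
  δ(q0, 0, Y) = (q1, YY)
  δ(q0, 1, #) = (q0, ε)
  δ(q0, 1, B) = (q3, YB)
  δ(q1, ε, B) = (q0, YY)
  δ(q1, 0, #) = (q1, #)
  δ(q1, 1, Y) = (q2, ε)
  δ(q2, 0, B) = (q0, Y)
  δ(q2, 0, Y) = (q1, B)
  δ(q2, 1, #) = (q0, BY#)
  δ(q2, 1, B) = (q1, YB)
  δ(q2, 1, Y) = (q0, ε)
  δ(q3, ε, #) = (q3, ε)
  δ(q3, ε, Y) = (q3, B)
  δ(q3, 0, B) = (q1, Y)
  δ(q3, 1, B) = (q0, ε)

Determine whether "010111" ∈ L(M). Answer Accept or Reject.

Accept

(q0, 010111, #)
  read 0, top #: go to q3, push BY# → (q3, 10111, BY#)
  read 1, top B: go to q0, push ε → (q0, 0111, Y#)
  read 0, top Y: go to q1, push YY → (q1, 111, YY#)
  read 1, top Y: go to q2, push ε → (q2, 11, Y#)
  read 1, top Y: go to q0, push ε → (q0, 1, #)
  read 1, top #: go to q0, push ε → (q0, ε, ε)
All input consumed and the stack is empty.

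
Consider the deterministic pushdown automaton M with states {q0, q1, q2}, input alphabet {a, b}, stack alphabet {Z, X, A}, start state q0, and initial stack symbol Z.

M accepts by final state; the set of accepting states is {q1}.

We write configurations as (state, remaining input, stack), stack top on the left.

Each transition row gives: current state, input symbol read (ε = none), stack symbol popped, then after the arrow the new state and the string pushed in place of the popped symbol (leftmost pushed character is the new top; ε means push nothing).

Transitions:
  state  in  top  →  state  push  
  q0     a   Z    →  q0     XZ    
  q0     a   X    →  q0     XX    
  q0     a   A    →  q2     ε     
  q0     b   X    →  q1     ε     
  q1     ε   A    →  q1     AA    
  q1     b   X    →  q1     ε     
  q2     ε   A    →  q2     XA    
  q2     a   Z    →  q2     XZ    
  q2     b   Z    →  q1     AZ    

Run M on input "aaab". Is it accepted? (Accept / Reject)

Accept

(q0, aaab, Z)
  read a, top Z: go to q0, push XZ → (q0, aab, XZ)
  read a, top X: go to q0, push XX → (q0, ab, XXZ)
  read a, top X: go to q0, push XX → (q0, b, XXXZ)
  read b, top X: go to q1, push ε → (q1, ε, XXZ)
All input consumed; state q1 ∈ F.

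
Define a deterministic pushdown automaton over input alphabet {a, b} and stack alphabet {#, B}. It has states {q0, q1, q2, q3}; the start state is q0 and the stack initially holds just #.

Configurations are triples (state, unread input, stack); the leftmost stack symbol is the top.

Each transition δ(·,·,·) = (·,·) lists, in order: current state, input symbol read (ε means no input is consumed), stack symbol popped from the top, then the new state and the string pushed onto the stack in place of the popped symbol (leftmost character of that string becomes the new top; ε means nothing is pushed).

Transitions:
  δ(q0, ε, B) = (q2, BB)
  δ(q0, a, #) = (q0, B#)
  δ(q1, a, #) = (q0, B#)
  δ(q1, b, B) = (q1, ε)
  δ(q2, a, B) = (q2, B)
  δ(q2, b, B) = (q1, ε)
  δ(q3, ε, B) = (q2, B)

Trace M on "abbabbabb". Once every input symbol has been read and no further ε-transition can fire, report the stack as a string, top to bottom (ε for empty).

#

(q0, abbabbabb, #)
  read a, top #: go to q0, push B# → (q0, bbabbabb, B#)
  ε-move, top B: go to q2, push BB → (q2, bbabbabb, BB#)
  read b, top B: go to q1, push ε → (q1, babbabb, B#)
  read b, top B: go to q1, push ε → (q1, abbabb, #)
  read a, top #: go to q0, push B# → (q0, bbabb, B#)
  ε-move, top B: go to q2, push BB → (q2, bbabb, BB#)
  read b, top B: go to q1, push ε → (q1, babb, B#)
  read b, top B: go to q1, push ε → (q1, abb, #)
  read a, top #: go to q0, push B# → (q0, bb, B#)
  ε-move, top B: go to q2, push BB → (q2, bb, BB#)
  read b, top B: go to q1, push ε → (q1, b, B#)
  read b, top B: go to q1, push ε → (q1, ε, #)
All input consumed in state q1 with stack #.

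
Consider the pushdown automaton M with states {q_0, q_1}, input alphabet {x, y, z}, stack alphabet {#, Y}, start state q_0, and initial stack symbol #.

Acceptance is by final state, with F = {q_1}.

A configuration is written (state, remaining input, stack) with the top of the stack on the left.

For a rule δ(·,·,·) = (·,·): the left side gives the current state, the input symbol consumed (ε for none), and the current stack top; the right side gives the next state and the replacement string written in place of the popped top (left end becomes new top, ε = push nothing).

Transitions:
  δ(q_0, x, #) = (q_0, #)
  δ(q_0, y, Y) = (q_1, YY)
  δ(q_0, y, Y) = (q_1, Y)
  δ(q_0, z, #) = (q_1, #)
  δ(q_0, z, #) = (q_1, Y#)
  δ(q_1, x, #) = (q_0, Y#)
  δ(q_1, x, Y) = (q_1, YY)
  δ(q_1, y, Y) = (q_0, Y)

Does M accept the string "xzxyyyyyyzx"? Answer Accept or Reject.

No computation consumes all input and reaches a final state.

Reject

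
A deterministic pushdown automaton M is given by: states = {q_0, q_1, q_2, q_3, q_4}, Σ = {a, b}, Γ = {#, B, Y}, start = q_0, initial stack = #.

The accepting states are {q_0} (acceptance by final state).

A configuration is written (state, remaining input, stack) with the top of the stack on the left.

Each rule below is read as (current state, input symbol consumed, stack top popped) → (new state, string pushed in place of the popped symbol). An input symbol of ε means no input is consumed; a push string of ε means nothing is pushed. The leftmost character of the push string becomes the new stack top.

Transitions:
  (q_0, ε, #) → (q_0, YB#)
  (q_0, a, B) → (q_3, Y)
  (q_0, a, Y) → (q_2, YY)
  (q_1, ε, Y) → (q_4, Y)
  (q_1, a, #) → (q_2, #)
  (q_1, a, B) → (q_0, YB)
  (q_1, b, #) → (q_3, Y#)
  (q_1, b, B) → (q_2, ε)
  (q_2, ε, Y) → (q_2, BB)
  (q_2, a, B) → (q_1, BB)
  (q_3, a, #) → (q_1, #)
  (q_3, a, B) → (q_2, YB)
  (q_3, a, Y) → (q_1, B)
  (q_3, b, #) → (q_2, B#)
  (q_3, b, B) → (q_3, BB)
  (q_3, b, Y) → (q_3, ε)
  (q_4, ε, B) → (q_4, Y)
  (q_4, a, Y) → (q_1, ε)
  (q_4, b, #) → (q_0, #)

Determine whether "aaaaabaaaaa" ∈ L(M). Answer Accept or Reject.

Accept

(q_0, aaaaabaaaaa, #) ⊢ (q_0, aaaaabaaaaa, YB#) ⊢ (q_2, aaaabaaaaa, YYB#) ⊢ (q_2, aaaabaaaaa, BBYB#) ⊢ (q_1, aaabaaaaa, BBBYB#) ⊢ (q_0, aabaaaaa, YBBBYB#) ⊢ (q_2, abaaaaa, YYBBBYB#) ⊢ (q_2, abaaaaa, BBYBBBYB#) ⊢ (q_1, baaaaa, BBBYBBBYB#) ⊢ (q_2, aaaaa, BBYBBBYB#) ⊢ (q_1, aaaa, BBBYBBBYB#) ⊢ (q_0, aaa, YBBBYBBBYB#) ⊢ (q_2, aa, YYBBBYBBBYB#) ⊢ (q_2, aa, BBYBBBYBBBYB#) ⊢ (q_1, a, BBBYBBBYBBBYB#) ⊢ (q_0, ε, YBBBYBBBYBBBYB#)
All input consumed; state q_0 ∈ F.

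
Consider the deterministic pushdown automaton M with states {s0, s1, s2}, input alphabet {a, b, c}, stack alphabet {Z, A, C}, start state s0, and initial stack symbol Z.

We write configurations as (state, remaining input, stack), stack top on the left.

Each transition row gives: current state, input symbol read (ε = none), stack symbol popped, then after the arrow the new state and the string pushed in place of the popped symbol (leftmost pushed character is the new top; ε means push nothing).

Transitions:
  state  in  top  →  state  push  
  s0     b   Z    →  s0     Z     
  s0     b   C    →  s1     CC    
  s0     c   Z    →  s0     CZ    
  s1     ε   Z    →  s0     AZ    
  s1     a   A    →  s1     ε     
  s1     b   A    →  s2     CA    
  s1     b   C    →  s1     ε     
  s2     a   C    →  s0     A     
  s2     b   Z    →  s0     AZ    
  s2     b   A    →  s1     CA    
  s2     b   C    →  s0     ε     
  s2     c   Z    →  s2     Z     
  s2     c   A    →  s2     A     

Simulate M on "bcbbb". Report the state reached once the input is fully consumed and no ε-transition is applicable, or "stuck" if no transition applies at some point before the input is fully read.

s0

(s0, bcbbb, Z) ⊢ (s0, cbbb, Z) ⊢ (s0, bbb, CZ) ⊢ (s1, bb, CCZ) ⊢ (s1, b, CZ) ⊢ (s1, ε, Z) ⊢ (s0, ε, AZ)
All input consumed; M is in state s0.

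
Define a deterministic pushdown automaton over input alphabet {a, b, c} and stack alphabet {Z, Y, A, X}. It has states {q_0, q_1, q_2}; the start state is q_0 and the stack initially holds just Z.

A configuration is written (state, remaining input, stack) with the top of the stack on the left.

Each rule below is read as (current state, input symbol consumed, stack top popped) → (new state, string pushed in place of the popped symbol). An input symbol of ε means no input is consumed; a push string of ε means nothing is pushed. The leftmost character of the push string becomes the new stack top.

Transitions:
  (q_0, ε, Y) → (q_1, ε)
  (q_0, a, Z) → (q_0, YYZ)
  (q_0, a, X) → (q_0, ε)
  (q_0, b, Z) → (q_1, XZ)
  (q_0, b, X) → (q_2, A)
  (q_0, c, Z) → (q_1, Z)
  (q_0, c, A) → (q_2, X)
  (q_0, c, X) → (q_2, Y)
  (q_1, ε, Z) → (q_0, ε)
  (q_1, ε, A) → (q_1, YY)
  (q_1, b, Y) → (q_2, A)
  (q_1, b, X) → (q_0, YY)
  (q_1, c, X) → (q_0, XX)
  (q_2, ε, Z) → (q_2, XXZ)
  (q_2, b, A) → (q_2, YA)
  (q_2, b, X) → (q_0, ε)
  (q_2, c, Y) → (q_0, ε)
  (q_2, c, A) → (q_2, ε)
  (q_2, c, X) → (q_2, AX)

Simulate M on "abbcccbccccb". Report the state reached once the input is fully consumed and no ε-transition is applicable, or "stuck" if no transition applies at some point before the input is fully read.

q_0

(q_0, abbcccbccccb, Z)
  read a, top Z: go to q_0, push YYZ → (q_0, bbcccbccccb, YYZ)
  ε-move, top Y: go to q_1, push ε → (q_1, bbcccbccccb, YZ)
  read b, top Y: go to q_2, push A → (q_2, bcccbccccb, AZ)
  read b, top A: go to q_2, push YA → (q_2, cccbccccb, YAZ)
  read c, top Y: go to q_0, push ε → (q_0, ccbccccb, AZ)
  read c, top A: go to q_2, push X → (q_2, cbccccb, XZ)
  read c, top X: go to q_2, push AX → (q_2, bccccb, AXZ)
  read b, top A: go to q_2, push YA → (q_2, ccccb, YAXZ)
  read c, top Y: go to q_0, push ε → (q_0, cccb, AXZ)
  read c, top A: go to q_2, push X → (q_2, ccb, XXZ)
  read c, top X: go to q_2, push AX → (q_2, cb, AXXZ)
  read c, top A: go to q_2, push ε → (q_2, b, XXZ)
  read b, top X: go to q_0, push ε → (q_0, ε, XZ)
All input consumed; M is in state q_0.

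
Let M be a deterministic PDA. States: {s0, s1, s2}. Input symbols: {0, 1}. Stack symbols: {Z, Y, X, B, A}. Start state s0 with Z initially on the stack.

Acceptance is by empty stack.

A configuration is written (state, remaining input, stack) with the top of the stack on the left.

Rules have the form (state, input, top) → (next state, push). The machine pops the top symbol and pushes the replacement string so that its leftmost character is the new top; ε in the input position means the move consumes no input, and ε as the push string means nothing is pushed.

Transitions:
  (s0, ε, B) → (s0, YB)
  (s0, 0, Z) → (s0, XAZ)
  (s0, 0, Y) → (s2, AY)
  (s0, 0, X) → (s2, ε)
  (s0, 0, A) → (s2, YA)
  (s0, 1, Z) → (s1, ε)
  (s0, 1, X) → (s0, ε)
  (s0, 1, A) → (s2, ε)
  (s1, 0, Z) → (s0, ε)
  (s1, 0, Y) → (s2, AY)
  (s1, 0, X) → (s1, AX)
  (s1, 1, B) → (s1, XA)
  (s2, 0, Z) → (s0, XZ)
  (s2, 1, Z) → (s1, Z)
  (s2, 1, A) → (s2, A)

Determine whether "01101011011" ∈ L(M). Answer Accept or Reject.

Accept

(s0, 01101011011, Z) ⊢ (s0, 1101011011, XAZ) ⊢ (s0, 101011011, AZ) ⊢ (s2, 01011011, Z) ⊢ (s0, 1011011, XZ) ⊢ (s0, 011011, Z) ⊢ (s0, 11011, XAZ) ⊢ (s0, 1011, AZ) ⊢ (s2, 011, Z) ⊢ (s0, 11, XZ) ⊢ (s0, 1, Z) ⊢ (s1, ε, ε)
All input consumed and the stack is empty.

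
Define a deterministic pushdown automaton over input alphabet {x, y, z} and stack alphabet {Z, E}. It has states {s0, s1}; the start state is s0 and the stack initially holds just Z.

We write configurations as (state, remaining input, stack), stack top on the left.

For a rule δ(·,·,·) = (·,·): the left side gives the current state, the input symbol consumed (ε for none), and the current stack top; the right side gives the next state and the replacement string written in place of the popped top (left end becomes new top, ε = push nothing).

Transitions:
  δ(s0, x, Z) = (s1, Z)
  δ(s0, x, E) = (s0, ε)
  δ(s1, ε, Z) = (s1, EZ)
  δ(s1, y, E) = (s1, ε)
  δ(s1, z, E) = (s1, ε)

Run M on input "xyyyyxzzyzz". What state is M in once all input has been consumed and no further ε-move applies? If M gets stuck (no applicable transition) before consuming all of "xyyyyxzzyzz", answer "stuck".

(s0, xyyyyxzzyzz, Z)
  read x, top Z: go to s1, push Z → (s1, yyyyxzzyzz, Z)
  ε-move, top Z: go to s1, push EZ → (s1, yyyyxzzyzz, EZ)
  read y, top E: go to s1, push ε → (s1, yyyxzzyzz, Z)
  ε-move, top Z: go to s1, push EZ → (s1, yyyxzzyzz, EZ)
  read y, top E: go to s1, push ε → (s1, yyxzzyzz, Z)
  ε-move, top Z: go to s1, push EZ → (s1, yyxzzyzz, EZ)
  read y, top E: go to s1, push ε → (s1, yxzzyzz, Z)
  ε-move, top Z: go to s1, push EZ → (s1, yxzzyzz, EZ)
  read y, top E: go to s1, push ε → (s1, xzzyzz, Z)
  ε-move, top Z: go to s1, push EZ → (s1, xzzyzz, EZ)
No transition for (s1, x, top E); M blocks with input xzzyzz remaining.

stuck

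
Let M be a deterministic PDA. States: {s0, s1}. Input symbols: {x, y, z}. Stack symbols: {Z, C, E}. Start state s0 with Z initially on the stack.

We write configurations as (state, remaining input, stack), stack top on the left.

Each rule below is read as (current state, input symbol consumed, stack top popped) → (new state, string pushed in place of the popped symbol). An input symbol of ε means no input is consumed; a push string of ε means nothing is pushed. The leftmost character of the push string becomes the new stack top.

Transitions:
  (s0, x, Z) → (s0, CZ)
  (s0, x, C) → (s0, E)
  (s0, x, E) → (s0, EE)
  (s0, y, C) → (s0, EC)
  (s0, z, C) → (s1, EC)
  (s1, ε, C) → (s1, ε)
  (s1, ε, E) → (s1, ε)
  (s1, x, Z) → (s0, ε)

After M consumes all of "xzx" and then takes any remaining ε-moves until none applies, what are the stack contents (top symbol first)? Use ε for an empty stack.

ε

(s0, xzx, Z)
  read x, top Z: go to s0, push CZ → (s0, zx, CZ)
  read z, top C: go to s1, push EC → (s1, x, ECZ)
  ε-move, top E: go to s1, push ε → (s1, x, CZ)
  ε-move, top C: go to s1, push ε → (s1, x, Z)
  read x, top Z: go to s0, push ε → (s0, ε, ε)
All input consumed in state s0 with stack ε.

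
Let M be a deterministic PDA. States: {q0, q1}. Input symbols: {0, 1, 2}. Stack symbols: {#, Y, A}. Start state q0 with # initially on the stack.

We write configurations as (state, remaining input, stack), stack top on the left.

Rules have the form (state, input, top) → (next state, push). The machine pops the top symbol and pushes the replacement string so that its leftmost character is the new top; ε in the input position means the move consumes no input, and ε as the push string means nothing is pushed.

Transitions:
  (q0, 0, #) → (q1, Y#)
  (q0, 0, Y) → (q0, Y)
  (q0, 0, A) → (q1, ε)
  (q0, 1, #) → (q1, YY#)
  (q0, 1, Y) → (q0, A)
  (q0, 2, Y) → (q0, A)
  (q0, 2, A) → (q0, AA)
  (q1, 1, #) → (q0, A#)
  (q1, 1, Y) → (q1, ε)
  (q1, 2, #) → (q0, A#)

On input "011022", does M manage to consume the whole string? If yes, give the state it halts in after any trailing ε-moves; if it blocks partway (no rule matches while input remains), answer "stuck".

(q0, 011022, #) ⊢ (q1, 11022, Y#) ⊢ (q1, 1022, #) ⊢ (q0, 022, A#) ⊢ (q1, 22, #) ⊢ (q0, 2, A#) ⊢ (q0, ε, AA#)
All input consumed; M is in state q0.

q0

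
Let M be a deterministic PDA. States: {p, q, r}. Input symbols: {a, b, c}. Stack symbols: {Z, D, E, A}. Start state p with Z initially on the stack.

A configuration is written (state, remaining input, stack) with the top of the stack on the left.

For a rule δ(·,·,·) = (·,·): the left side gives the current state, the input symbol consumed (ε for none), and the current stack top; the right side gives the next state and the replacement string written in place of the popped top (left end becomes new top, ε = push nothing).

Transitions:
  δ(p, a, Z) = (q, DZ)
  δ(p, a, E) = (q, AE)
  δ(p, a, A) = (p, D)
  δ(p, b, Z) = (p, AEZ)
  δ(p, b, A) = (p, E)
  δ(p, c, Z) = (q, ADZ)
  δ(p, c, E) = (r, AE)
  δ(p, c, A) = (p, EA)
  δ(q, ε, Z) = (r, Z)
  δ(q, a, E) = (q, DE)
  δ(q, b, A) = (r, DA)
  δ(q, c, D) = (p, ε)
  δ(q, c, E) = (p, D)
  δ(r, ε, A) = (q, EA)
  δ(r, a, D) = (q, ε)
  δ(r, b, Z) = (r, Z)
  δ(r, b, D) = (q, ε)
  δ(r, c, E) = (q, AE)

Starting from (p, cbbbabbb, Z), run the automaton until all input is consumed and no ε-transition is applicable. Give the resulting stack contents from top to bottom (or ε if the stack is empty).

(p, cbbbabbb, Z)
  read c, top Z: go to q, push ADZ → (q, bbbabbb, ADZ)
  read b, top A: go to r, push DA → (r, bbabbb, DADZ)
  read b, top D: go to q, push ε → (q, babbb, ADZ)
  read b, top A: go to r, push DA → (r, abbb, DADZ)
  read a, top D: go to q, push ε → (q, bbb, ADZ)
  read b, top A: go to r, push DA → (r, bb, DADZ)
  read b, top D: go to q, push ε → (q, b, ADZ)
  read b, top A: go to r, push DA → (r, ε, DADZ)
All input consumed in state r with stack DADZ.

DADZ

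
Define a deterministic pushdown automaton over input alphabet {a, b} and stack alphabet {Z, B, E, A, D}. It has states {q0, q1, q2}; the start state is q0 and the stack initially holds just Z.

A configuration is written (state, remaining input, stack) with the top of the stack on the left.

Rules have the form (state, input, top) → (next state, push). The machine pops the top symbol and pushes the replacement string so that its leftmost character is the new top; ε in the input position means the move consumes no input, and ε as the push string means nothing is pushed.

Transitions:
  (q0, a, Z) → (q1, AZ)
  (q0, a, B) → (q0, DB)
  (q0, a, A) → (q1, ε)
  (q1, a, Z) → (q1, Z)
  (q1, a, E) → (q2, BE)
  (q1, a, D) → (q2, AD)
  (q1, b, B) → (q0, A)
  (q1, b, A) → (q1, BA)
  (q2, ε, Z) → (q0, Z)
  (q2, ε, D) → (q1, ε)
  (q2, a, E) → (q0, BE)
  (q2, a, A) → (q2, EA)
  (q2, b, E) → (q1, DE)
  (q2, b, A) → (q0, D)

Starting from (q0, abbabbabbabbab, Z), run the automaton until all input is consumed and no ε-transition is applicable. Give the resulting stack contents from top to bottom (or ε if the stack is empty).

(q0, abbabbabbabbab, Z)
  read a, top Z: go to q1, push AZ → (q1, bbabbabbabbab, AZ)
  read b, top A: go to q1, push BA → (q1, babbabbabbab, BAZ)
  read b, top B: go to q0, push A → (q0, abbabbabbab, AAZ)
  read a, top A: go to q1, push ε → (q1, bbabbabbab, AZ)
  read b, top A: go to q1, push BA → (q1, babbabbab, BAZ)
  read b, top B: go to q0, push A → (q0, abbabbab, AAZ)
  read a, top A: go to q1, push ε → (q1, bbabbab, AZ)
  read b, top A: go to q1, push BA → (q1, babbab, BAZ)
  read b, top B: go to q0, push A → (q0, abbab, AAZ)
  read a, top A: go to q1, push ε → (q1, bbab, AZ)
  read b, top A: go to q1, push BA → (q1, bab, BAZ)
  read b, top B: go to q0, push A → (q0, ab, AAZ)
  read a, top A: go to q1, push ε → (q1, b, AZ)
  read b, top A: go to q1, push BA → (q1, ε, BAZ)
All input consumed in state q1 with stack BAZ.

BAZ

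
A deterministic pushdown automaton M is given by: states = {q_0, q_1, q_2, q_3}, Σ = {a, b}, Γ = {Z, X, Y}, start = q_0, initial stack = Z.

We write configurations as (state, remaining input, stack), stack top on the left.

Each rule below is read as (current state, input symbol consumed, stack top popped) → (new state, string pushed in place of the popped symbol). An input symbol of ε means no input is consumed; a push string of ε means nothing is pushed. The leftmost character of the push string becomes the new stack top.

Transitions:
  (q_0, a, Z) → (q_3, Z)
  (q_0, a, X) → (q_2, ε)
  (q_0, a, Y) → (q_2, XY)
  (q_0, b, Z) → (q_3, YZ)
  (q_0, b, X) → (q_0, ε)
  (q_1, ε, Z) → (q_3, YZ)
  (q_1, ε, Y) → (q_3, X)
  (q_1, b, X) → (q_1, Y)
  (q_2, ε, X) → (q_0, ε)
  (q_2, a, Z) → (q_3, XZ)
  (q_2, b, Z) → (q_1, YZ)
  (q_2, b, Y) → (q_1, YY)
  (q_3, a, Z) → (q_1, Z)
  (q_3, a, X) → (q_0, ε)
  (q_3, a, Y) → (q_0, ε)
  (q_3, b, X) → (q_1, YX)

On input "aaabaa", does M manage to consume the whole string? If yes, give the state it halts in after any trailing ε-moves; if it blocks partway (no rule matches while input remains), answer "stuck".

(q_0, aaabaa, Z)
  read a, top Z: go to q_3, push Z → (q_3, aabaa, Z)
  read a, top Z: go to q_1, push Z → (q_1, abaa, Z)
  ε-move, top Z: go to q_3, push YZ → (q_3, abaa, YZ)
  read a, top Y: go to q_0, push ε → (q_0, baa, Z)
  read b, top Z: go to q_3, push YZ → (q_3, aa, YZ)
  read a, top Y: go to q_0, push ε → (q_0, a, Z)
  read a, top Z: go to q_3, push Z → (q_3, ε, Z)
All input consumed; M is in state q_3.

q_3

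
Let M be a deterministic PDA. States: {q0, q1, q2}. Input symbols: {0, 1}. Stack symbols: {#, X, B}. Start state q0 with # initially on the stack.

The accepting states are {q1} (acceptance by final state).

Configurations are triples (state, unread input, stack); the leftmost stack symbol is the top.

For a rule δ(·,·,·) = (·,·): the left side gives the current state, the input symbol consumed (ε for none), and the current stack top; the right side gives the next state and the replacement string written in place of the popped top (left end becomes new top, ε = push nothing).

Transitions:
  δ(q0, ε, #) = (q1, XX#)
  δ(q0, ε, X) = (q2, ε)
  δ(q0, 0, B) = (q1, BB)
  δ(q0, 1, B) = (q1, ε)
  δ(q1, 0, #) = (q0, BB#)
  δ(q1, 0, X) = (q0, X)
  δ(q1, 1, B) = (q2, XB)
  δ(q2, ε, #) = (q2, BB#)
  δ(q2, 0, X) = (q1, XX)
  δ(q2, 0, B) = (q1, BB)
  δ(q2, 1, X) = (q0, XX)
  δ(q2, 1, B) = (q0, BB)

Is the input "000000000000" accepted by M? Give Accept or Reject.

(q0, 000000000000, #) ⊢ (q1, 000000000000, XX#) ⊢ (q0, 00000000000, XX#) ⊢ (q2, 00000000000, X#) ⊢ (q1, 0000000000, XX#) ⊢ (q0, 000000000, XX#) ⊢ (q2, 000000000, X#) ⊢ (q1, 00000000, XX#) ⊢ (q0, 0000000, XX#) ⊢ (q2, 0000000, X#) ⊢ (q1, 000000, XX#) ⊢ (q0, 00000, XX#) ⊢ (q2, 00000, X#) ⊢ (q1, 0000, XX#) ⊢ (q0, 000, XX#) ⊢ (q2, 000, X#) ⊢ (q1, 00, XX#) ⊢ (q0, 0, XX#) ⊢ (q2, 0, X#) ⊢ (q1, ε, XX#)
All input consumed; state q1 ∈ F.

Accept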